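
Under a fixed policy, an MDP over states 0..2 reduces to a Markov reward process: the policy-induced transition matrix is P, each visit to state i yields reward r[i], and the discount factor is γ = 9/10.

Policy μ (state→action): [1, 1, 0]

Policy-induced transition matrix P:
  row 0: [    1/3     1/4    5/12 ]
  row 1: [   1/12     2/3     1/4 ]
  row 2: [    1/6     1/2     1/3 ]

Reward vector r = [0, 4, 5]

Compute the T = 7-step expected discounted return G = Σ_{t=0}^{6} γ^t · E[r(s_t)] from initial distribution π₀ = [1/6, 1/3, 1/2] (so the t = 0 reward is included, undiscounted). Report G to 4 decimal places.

t=0: π = [0.1667, 0.3333, 0.5000], E[r] = 3.8333, γ^t·E[r] = 3.833333, running G = 3.833333
t=1: π = [0.1667, 0.5139, 0.3194], E[r] = 3.6528, γ^t·E[r] = 3.287500, running G = 7.120833
t=2: π = [0.1516, 0.5440, 0.3044], E[r] = 3.6979, γ^t·E[r] = 2.995313, running G = 10.116146
t=3: π = [0.1466, 0.5528, 0.3006], E[r] = 3.7142, γ^t·E[r] = 2.707664, running G = 12.823810
t=4: π = [0.1450, 0.5555, 0.2995], E[r] = 3.7193, γ^t·E[r] = 2.440257, running G = 15.264067
t=5: π = [0.1446, 0.5563, 0.2991], E[r] = 3.7209, γ^t·E[r] = 2.197172, running G = 17.461239
t=6: π = [0.1444, 0.5566, 0.2990], E[r] = 3.7214, γ^t·E[r] = 1.977718, running G = 19.438957

G = 19.4390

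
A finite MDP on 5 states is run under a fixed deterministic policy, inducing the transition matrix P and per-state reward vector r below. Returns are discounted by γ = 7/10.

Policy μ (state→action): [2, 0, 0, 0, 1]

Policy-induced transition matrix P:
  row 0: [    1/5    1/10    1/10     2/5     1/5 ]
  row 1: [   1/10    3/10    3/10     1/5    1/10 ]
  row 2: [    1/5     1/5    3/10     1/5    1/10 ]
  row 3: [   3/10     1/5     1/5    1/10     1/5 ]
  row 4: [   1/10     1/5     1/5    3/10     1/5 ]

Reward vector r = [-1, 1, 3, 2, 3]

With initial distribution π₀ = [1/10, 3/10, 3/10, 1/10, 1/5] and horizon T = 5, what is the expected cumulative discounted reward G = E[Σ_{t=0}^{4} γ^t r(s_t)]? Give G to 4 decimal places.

t=0: π = [0.1000, 0.3000, 0.3000, 0.1000, 0.2000], E[r] = 1.9000, γ^t·E[r] = 1.900000, running G = 1.900000
t=1: π = [0.1600, 0.2200, 0.2500, 0.2300, 0.1400], E[r] = 1.6900, γ^t·E[r] = 1.183000, running G = 3.083000
t=2: π = [0.1870, 0.2060, 0.2310, 0.2230, 0.1530], E[r] = 1.6170, γ^t·E[r] = 0.792330, running G = 3.875330
t=3: π = [0.1864, 0.2019, 0.2250, 0.2304, 0.1563], E[r] = 1.6202, γ^t·E[r] = 0.555729, running G = 4.431059
t=4: π = [0.1872, 0.2016, 0.2241, 0.2299, 0.1573], E[r] = 1.6182, γ^t·E[r] = 0.388518, running G = 4.819576

G = 4.8196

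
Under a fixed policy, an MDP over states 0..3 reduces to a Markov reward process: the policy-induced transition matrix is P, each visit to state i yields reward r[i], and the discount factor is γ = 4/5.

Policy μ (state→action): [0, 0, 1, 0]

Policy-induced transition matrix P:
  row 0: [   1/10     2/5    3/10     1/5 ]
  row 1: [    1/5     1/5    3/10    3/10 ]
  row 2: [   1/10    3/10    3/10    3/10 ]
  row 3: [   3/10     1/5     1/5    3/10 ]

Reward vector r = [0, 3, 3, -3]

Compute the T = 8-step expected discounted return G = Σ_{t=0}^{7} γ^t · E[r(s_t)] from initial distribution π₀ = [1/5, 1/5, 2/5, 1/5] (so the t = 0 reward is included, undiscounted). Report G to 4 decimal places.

t=0: π = [0.2000, 0.2000, 0.4000, 0.2000], E[r] = 1.2000, γ^t·E[r] = 1.200000, running G = 1.200000
t=1: π = [0.1600, 0.2800, 0.2800, 0.2800], E[r] = 0.8400, γ^t·E[r] = 0.672000, running G = 1.872000
t=2: π = [0.1840, 0.2600, 0.2720, 0.2840], E[r] = 0.7440, γ^t·E[r] = 0.476160, running G = 2.348160
t=3: π = [0.1828, 0.2640, 0.2716, 0.2816], E[r] = 0.7620, γ^t·E[r] = 0.390144, running G = 2.738304
t=4: π = [0.1827, 0.2637, 0.2718, 0.2817], E[r] = 0.7615, γ^t·E[r] = 0.311919, running G = 3.050223
t=5: π = [0.1827, 0.2637, 0.2718, 0.2817], E[r] = 0.7615, γ^t·E[r] = 0.249523, running G = 3.299746
t=6: π = [0.1827, 0.2637, 0.2718, 0.2817], E[r] = 0.7615, γ^t·E[r] = 0.199616, running G = 3.499362
t=7: π = [0.1827, 0.2637, 0.2718, 0.2817], E[r] = 0.7615, γ^t·E[r] = 0.159693, running G = 3.659055

G = 3.6591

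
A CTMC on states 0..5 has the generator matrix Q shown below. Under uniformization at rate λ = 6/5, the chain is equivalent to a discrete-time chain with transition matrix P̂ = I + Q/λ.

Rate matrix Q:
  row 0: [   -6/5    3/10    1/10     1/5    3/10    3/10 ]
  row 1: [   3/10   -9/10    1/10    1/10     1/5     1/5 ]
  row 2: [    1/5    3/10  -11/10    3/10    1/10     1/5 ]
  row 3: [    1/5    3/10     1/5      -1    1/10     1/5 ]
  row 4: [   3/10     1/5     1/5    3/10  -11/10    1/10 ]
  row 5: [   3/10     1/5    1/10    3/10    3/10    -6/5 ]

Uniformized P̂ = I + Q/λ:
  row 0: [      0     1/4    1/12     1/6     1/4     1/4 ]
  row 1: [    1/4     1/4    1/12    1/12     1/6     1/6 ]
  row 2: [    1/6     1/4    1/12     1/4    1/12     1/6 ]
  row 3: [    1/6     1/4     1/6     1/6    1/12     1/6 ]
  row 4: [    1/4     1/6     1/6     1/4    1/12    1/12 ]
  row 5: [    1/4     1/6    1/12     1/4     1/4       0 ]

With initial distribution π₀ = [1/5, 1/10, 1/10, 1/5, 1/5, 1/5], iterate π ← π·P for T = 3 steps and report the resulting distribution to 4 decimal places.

π = [0.1804, 0.2251, 0.1113, 0.1822, 0.1564, 0.1446]

t=0: π = [0.2000, 0.1000, 0.1000, 0.2000, 0.2000, 0.2000]
t=1: π = [0.1750, 0.2167, 0.1167, 0.2000, 0.1583, 0.1333]
t=2: π = [0.1799, 0.2257, 0.1132, 0.1826, 0.1528, 0.1458]
t=3: π = [0.1804, 0.2251, 0.1113, 0.1822, 0.1564, 0.1446]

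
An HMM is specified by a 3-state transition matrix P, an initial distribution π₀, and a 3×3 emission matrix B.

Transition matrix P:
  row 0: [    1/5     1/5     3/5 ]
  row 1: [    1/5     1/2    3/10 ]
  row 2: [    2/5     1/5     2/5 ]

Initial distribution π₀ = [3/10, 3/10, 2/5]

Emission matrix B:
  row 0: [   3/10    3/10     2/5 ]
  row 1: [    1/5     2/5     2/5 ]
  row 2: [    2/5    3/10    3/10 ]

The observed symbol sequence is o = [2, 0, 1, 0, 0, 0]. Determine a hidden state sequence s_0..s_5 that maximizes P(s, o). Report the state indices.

path = [0, 2, 0, 2, 0, 2]

t=0: δ = [1.200e-01, 1.200e-01, 1.200e-01]  (obs o_0=2)
t=1: δ = [1.440e-02, 1.200e-02, 2.880e-02]  ψ = [2, 1, 0]  (obs o_1=0)
t=2: δ = [3.456e-03, 2.400e-03, 3.456e-03]  ψ = [2, 1, 2]  (obs o_2=1)
t=3: δ = [4.147e-04, 2.400e-04, 8.294e-04]  ψ = [2, 1, 0]  (obs o_3=0)
t=4: δ = [9.953e-05, 3.318e-05, 1.327e-04]  ψ = [2, 2, 2]  (obs o_4=0)
t=5: δ = [1.593e-05, 5.308e-06, 2.389e-05]  ψ = [2, 2, 0]  (obs o_5=0)
backtrack: best end state = 2; path = [0, 2, 0, 2, 0, 2]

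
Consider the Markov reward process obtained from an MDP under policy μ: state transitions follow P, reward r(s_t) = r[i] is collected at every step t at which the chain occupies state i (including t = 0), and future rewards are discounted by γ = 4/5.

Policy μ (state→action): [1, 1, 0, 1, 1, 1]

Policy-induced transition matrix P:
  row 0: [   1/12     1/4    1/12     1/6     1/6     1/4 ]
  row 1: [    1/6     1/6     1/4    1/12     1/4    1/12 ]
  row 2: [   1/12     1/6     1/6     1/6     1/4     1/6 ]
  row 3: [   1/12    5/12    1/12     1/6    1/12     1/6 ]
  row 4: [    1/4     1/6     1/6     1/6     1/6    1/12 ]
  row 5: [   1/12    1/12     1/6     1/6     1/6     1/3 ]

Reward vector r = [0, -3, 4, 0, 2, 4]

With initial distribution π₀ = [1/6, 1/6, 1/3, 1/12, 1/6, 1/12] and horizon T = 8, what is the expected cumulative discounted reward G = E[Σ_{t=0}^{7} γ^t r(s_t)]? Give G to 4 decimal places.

G = 4.9976

t=0: π = [0.1667, 0.1667, 0.3333, 0.0833, 0.1667, 0.0833], E[r] = 1.5000, γ^t·E[r] = 1.500000, running G = 1.500000
t=1: π = [0.1250, 0.1944, 0.1597, 0.1528, 0.2014, 0.1667], E[r] = 1.1250, γ^t·E[r] = 0.900000, running G = 2.400000
t=2: π = [0.1331, 0.2014, 0.1597, 0.1505, 0.1834, 0.1719], E[r] = 1.0891, γ^t·E[r] = 0.697037, running G = 3.097037
t=3: π = [0.1307, 0.2011, 0.1598, 0.1499, 0.1842, 0.1743], E[r] = 1.1019, γ^t·E[r] = 0.564173, running G = 3.661210
t=4: π = [0.1308, 0.2005, 0.1600, 0.1499, 0.1842, 0.1745], E[r] = 1.1052, γ^t·E[r] = 0.452683, running G = 4.113893
t=5: π = [0.1307, 0.2005, 0.1600, 0.1500, 0.1842, 0.1746], E[r] = 1.1052, γ^t·E[r] = 0.362158, running G = 4.476051
t=6: π = [0.1307, 0.2005, 0.1600, 0.1500, 0.1842, 0.1746], E[r] = 1.1052, γ^t·E[r] = 0.289733, running G = 4.765784
t=7: π = [0.1307, 0.2005, 0.1600, 0.1500, 0.1842, 0.1746], E[r] = 1.1053, γ^t·E[r] = 0.231790, running G = 4.997574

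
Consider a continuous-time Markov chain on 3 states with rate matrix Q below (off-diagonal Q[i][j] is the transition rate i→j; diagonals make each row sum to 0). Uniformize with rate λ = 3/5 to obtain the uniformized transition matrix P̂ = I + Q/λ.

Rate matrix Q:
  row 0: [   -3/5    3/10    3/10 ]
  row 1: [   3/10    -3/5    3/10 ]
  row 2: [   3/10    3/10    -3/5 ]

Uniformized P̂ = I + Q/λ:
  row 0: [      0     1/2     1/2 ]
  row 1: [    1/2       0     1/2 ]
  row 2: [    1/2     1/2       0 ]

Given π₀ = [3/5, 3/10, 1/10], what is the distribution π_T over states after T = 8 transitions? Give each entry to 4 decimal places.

π = [0.3344, 0.3332, 0.3324]

t=0: π = [0.6000, 0.3000, 0.1000]
t=1: π = [0.2000, 0.3500, 0.4500]
t=2: π = [0.4000, 0.3250, 0.2750]
t=3: π = [0.3000, 0.3375, 0.3625]
t=4: π = [0.3500, 0.3313, 0.3188]
t=5: π = [0.3250, 0.3344, 0.3406]
t=6: π = [0.3375, 0.3328, 0.3297]
t=7: π = [0.3313, 0.3336, 0.3352]
t=8: π = [0.3344, 0.3332, 0.3324]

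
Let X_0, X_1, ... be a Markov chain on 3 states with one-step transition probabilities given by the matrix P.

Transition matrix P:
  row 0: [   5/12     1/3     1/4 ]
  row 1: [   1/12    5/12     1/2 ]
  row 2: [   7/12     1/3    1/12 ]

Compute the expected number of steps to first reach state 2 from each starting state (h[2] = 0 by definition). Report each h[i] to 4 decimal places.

First-step conditioning: h[2] = 0; for i ≠ 2, h[i] = 1 + Σ_k P[i][k]·h[k].
  h[0] = 1 + 5/12·h[0] + 1/3·h[1]
  h[1] = 1 + 1/12·h[0] + 5/12·h[1]
Solving the 2×2 linear system over states ≠ 2 gives exactly h = [44/15, 32/15, 0] (h[2] = 0 is the target).

h = [2.9333, 2.1333, 0.0000]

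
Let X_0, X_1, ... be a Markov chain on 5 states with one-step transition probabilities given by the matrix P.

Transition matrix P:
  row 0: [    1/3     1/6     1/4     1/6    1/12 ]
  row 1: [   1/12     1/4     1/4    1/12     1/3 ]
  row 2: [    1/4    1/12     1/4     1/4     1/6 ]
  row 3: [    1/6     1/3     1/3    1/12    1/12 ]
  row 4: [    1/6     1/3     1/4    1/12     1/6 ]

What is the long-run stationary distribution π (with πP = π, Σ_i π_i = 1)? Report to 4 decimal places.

π = [0.2046, 0.2157, 0.2620, 0.1441, 0.1736]

Balance equations π_j = Σ_i π_i·P[i][j]:
  π_0 = 1/3·π_0 + 1/12·π_1 + 1/4·π_2 + 1/6·π_3 + 1/6·π_4
  π_1 = 1/6·π_0 + 1/4·π_1 + 1/12·π_2 + 1/3·π_3 + 1/3·π_4
  π_2 = 1/4·π_0 + 1/4·π_1 + 1/4·π_2 + 1/3·π_3 + 1/4·π_4
  π_3 = 1/6·π_0 + 1/12·π_1 + 1/4·π_2 + 1/12·π_3 + 1/12·π_4
  normalize: π_0 + π_1 + π_2 + π_3 + π_4 = 1
Solving the linear system gives exactly π = [929/4540, 1959/9080, 2379/9080, 327/2270, 197/1135].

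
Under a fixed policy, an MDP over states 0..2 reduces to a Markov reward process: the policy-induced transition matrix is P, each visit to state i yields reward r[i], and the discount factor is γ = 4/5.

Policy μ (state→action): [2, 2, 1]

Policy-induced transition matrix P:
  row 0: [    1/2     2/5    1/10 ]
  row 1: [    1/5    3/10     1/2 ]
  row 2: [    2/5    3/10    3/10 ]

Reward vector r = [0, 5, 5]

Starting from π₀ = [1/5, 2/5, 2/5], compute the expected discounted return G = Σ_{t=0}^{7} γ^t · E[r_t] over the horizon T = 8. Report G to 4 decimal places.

G = 14.0796

t=0: π = [0.2000, 0.4000, 0.4000], E[r] = 4.0000, γ^t·E[r] = 4.000000, running G = 4.000000
t=1: π = [0.3400, 0.3200, 0.3400], E[r] = 3.3000, γ^t·E[r] = 2.640000, running G = 6.640000
t=2: π = [0.3700, 0.3340, 0.2960], E[r] = 3.1500, γ^t·E[r] = 2.016000, running G = 8.656000
t=3: π = [0.3702, 0.3370, 0.2928], E[r] = 3.1490, γ^t·E[r] = 1.612288, running G = 10.268288
t=4: π = [0.3696, 0.3370, 0.2934], E[r] = 3.1519, γ^t·E[r] = 1.291018, running G = 11.559306
t=5: π = [0.3696, 0.3370, 0.2935], E[r] = 3.1522, γ^t·E[r] = 1.032916, running G = 12.592222
t=6: π = [0.3696, 0.3370, 0.2935], E[r] = 3.1522, γ^t·E[r] = 0.826326, running G = 13.418548
t=7: π = [0.3696, 0.3370, 0.2935], E[r] = 3.1522, γ^t·E[r] = 0.661059, running G = 14.079607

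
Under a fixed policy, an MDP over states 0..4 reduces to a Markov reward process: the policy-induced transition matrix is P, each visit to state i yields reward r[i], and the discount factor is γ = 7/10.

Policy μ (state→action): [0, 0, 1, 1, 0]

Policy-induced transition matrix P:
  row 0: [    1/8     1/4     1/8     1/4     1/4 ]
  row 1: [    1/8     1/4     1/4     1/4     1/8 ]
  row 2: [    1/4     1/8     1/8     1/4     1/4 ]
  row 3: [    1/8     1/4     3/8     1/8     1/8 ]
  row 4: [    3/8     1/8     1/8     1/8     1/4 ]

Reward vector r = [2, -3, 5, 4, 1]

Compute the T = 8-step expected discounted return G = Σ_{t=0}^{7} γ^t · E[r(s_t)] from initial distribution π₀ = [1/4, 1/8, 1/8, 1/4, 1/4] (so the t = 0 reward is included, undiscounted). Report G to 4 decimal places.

G = 5.8282

t=0: π = [0.2500, 0.1250, 0.1250, 0.2500, 0.2500], E[r] = 2.0000, γ^t·E[r] = 2.000000, running G = 2.000000
t=1: π = [0.2031, 0.2031, 0.2031, 0.1875, 0.2031], E[r] = 1.7656, γ^t·E[r] = 1.235938, running G = 3.235938
t=2: π = [0.2012, 0.1992, 0.1973, 0.2012, 0.2012], E[r] = 1.7969, γ^t·E[r] = 0.880469, running G = 4.116406
t=3: π = [0.2000, 0.2002, 0.2002, 0.1997, 0.2000], E[r] = 1.7991, γ^t·E[r] = 0.617082, running G = 4.733488
t=4: π = [0.2000, 0.2000, 0.2000, 0.2000, 0.2000], E[r] = 1.8000, γ^t·E[r] = 0.432184, running G = 5.165672
t=5: π = [0.2000, 0.2000, 0.2000, 0.2000, 0.2000], E[r] = 1.8000, γ^t·E[r] = 0.302525, running G = 5.468197
t=6: π = [0.2000, 0.2000, 0.2000, 0.2000, 0.2000], E[r] = 1.8000, γ^t·E[r] = 0.211768, running G = 5.679965
t=7: π = [0.2000, 0.2000, 0.2000, 0.2000, 0.2000], E[r] = 1.8000, γ^t·E[r] = 0.148238, running G = 5.828203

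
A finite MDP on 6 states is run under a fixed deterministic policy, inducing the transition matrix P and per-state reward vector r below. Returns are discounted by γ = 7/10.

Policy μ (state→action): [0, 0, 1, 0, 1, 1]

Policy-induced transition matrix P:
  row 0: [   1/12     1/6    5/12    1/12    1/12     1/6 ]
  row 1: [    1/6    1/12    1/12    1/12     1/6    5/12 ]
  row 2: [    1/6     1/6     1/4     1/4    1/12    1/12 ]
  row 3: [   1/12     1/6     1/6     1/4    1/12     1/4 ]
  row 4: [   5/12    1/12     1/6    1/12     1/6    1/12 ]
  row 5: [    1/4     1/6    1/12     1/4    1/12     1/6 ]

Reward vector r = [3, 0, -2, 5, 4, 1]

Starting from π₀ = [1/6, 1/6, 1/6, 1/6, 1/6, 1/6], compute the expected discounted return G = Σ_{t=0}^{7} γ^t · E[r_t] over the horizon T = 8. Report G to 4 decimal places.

t=0: π = [0.1667, 0.1667, 0.1667, 0.1667, 0.1667, 0.1667], E[r] = 1.8333, γ^t·E[r] = 1.833333, running G = 1.833333
t=1: π = [0.1944, 0.1389, 0.1944, 0.1667, 0.1111, 0.1944], E[r] = 1.6667, γ^t·E[r] = 1.166667, running G = 3.000000
t=2: π = [0.1806, 0.1458, 0.2037, 0.1759, 0.1042, 0.1898], E[r] = 1.6204, γ^t·E[r] = 0.793981, running G = 3.793981
t=3: π = [0.1788, 0.1458, 0.2008, 0.1782, 0.1042, 0.1921], E[r] = 1.6348, γ^t·E[r] = 0.560749, running G = 4.354731
t=4: π = [0.1790, 0.1458, 0.1999, 0.1785, 0.1042, 0.1926], E[r] = 1.6389, γ^t·E[r] = 0.393497, running G = 4.748228
t=5: π = [0.1790, 0.1458, 0.1999, 0.1785, 0.1042, 0.1927], E[r] = 1.6390, γ^t·E[r] = 0.275468, running G = 5.023696
t=6: π = [0.1790, 0.1458, 0.1999, 0.1785, 0.1042, 0.1927], E[r] = 1.6391, γ^t·E[r] = 0.192835, running G = 5.216532
t=7: π = [0.1790, 0.1458, 0.1999, 0.1785, 0.1042, 0.1927], E[r] = 1.6391, γ^t·E[r] = 0.134984, running G = 5.351515

G = 5.3515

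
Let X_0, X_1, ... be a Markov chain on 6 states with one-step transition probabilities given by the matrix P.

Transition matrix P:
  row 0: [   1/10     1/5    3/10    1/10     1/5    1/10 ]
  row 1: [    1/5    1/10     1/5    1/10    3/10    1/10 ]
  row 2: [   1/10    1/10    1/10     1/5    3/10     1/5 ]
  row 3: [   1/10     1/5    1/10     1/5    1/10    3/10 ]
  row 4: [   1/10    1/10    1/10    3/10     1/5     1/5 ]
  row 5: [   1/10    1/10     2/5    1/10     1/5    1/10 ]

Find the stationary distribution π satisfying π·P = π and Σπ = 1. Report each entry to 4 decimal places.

π = [0.1129, 0.1292, 0.1883, 0.1796, 0.2138, 0.1761]

Balance equations π_j = Σ_i π_i·P[i][j]:
  π_0 = 1/10·π_0 + 1/5·π_1 + 1/10·π_2 + 1/10·π_3 + 1/10·π_4 + 1/10·π_5
  π_1 = 1/5·π_0 + 1/10·π_1 + 1/10·π_2 + 1/5·π_3 + 1/10·π_4 + 1/10·π_5
  π_2 = 3/10·π_0 + 1/5·π_1 + 1/10·π_2 + 1/10·π_3 + 1/10·π_4 + 2/5·π_5
  π_3 = 1/10·π_0 + 1/10·π_1 + 1/5·π_2 + 1/5·π_3 + 3/10·π_4 + 1/10·π_5
  π_4 = 1/5·π_0 + 3/10·π_1 + 3/10·π_2 + 1/10·π_3 + 1/5·π_4 + 1/5·π_5
  normalize: π_0 + π_1 + π_2 + π_3 + π_4 + π_5 = 1
Solving the linear system gives exactly π = [7022/62183, 8037/62183, 11712/62183, 1015/5653, 13295/62183, 10952/62183].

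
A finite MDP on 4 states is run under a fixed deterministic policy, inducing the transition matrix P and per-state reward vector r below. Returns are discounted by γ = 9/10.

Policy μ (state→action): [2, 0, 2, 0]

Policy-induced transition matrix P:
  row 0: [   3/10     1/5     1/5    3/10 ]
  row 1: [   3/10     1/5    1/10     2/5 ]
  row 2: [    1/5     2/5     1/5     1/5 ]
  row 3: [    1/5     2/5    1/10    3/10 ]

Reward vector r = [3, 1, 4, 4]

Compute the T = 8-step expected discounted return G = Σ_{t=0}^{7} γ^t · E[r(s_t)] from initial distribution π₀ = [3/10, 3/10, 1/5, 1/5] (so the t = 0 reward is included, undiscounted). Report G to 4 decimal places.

G = 16.3109

t=0: π = [0.3000, 0.3000, 0.2000, 0.2000], E[r] = 2.8000, γ^t·E[r] = 2.800000, running G = 2.800000
t=1: π = [0.2600, 0.2800, 0.1500, 0.3100], E[r] = 2.9000, γ^t·E[r] = 2.610000, running G = 5.410000
t=2: π = [0.2540, 0.2920, 0.1410, 0.3130], E[r] = 2.8700, γ^t·E[r] = 2.324700, running G = 7.734700
t=3: π = [0.2546, 0.2908, 0.1395, 0.3151], E[r] = 2.8730, γ^t·E[r] = 2.094417, running G = 9.829117
t=4: π = [0.2545, 0.2909, 0.1394, 0.3151], E[r] = 2.8727, γ^t·E[r] = 1.884778, running G = 11.713895
t=5: π = [0.2545, 0.2909, 0.1394, 0.3152], E[r] = 2.8727, γ^t·E[r] = 1.696318, running G = 13.410214
t=6: π = [0.2545, 0.2909, 0.1394, 0.3152], E[r] = 2.8727, γ^t·E[r] = 1.526685, running G = 14.936899
t=7: π = [0.2545, 0.2909, 0.1394, 0.3152], E[r] = 2.8727, γ^t·E[r] = 1.374017, running G = 16.310915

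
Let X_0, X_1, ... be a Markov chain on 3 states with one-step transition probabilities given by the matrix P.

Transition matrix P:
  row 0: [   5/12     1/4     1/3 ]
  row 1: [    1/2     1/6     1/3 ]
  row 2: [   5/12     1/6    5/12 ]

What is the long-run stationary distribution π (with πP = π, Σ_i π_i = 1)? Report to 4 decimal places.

Balance equations π_j = Σ_i π_i·P[i][j]:
  π_0 = 5/12·π_0 + 1/2·π_1 + 5/12·π_2
  π_1 = 1/4·π_0 + 1/6·π_1 + 1/6·π_2
  normalize: π_0 + π_1 + π_2 = 1
Solving the linear system gives exactly π = [62/143, 29/143, 4/11].

π = [0.4336, 0.2028, 0.3636]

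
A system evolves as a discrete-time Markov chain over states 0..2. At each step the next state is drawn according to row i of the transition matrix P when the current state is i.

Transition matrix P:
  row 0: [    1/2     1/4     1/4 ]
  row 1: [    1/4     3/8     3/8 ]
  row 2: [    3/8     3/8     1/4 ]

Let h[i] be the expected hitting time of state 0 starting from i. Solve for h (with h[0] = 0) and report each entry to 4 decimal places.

First-step conditioning: h[0] = 0; for i ≠ 0, h[i] = 1 + Σ_k P[i][k]·h[k].
  h[1] = 1 + 3/8·h[1] + 3/8·h[2]
  h[2] = 1 + 3/8·h[1] + 1/4·h[2]
Solving the 2×2 linear system over states ≠ 0 gives exactly h = [0, 24/7, 64/21] (h[0] = 0 is the target).

h = [0.0000, 3.4286, 3.0476]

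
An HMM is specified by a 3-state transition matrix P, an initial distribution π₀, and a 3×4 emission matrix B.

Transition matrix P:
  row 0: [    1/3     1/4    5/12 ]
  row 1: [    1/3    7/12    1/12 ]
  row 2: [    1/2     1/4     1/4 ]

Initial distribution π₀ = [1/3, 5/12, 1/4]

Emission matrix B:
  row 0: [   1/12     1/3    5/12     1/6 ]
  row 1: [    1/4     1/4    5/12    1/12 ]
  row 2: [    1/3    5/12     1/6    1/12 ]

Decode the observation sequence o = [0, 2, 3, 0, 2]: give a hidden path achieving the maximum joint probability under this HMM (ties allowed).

path = [1, 1, 1, 1, 1]

t=0: δ = [2.778e-02, 1.042e-01, 8.333e-02]  (obs o_0=0)
t=1: δ = [1.736e-02, 2.532e-02, 3.472e-03]  ψ = [2, 1, 2]  (obs o_1=2)
t=2: δ = [1.407e-03, 1.231e-03, 6.028e-04]  ψ = [1, 1, 0]  (obs o_2=3)
t=3: δ = [3.907e-05, 1.795e-04, 1.954e-04]  ψ = [0, 1, 0]  (obs o_3=0)
t=4: δ = [4.070e-05, 4.362e-05, 8.140e-06]  ψ = [2, 1, 2]  (obs o_4=2)
backtrack: best end state = 1; path = [1, 1, 1, 1, 1]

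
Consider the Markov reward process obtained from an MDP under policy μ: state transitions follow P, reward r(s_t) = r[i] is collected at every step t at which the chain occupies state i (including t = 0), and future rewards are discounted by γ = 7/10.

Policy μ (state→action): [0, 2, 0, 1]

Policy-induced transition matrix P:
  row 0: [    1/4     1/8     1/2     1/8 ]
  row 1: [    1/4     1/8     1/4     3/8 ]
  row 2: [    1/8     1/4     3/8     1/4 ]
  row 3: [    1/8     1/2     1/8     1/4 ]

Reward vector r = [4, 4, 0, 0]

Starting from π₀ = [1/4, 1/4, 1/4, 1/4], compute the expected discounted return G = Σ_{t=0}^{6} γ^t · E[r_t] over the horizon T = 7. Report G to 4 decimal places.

t=0: π = [0.2500, 0.2500, 0.2500, 0.2500], E[r] = 2.0000, γ^t·E[r] = 2.000000, running G = 2.000000
t=1: π = [0.1875, 0.2500, 0.3125, 0.2500], E[r] = 1.7500, γ^t·E[r] = 1.225000, running G = 3.225000
t=2: π = [0.1797, 0.2578, 0.3047, 0.2578], E[r] = 1.7500, γ^t·E[r] = 0.857500, running G = 4.082500
t=3: π = [0.1797, 0.2598, 0.3008, 0.2598], E[r] = 1.7578, γ^t·E[r] = 0.602930, running G = 4.685430
t=4: π = [0.1799, 0.2600, 0.3000, 0.2600], E[r] = 1.7598, γ^t·E[r] = 0.422520, running G = 5.107949
t=5: π = [0.1800, 0.2600, 0.3000, 0.2600], E[r] = 1.7600, γ^t·E[r] = 0.295805, running G = 5.403754
t=6: π = [0.1800, 0.2600, 0.3000, 0.2600], E[r] = 1.7600, γ^t·E[r] = 0.207063, running G = 5.610818

G = 5.6108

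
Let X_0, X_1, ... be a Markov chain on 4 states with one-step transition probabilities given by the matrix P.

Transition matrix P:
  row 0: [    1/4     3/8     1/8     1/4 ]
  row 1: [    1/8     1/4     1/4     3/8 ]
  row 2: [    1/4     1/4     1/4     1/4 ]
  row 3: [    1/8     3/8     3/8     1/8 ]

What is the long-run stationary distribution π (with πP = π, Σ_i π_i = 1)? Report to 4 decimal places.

Balance equations π_j = Σ_i π_i·P[i][j]:
  π_0 = 1/4·π_0 + 1/8·π_1 + 1/4·π_2 + 1/8·π_3
  π_1 = 3/8·π_0 + 1/4·π_1 + 1/4·π_2 + 3/8·π_3
  π_2 = 1/8·π_0 + 1/4·π_1 + 1/4·π_2 + 3/8·π_3
  normalize: π_0 + π_1 + π_2 + π_3 = 1
Solving the linear system gives exactly π = [52/289, 88/289, 75/289, 74/289].

π = [0.1799, 0.3045, 0.2595, 0.2561]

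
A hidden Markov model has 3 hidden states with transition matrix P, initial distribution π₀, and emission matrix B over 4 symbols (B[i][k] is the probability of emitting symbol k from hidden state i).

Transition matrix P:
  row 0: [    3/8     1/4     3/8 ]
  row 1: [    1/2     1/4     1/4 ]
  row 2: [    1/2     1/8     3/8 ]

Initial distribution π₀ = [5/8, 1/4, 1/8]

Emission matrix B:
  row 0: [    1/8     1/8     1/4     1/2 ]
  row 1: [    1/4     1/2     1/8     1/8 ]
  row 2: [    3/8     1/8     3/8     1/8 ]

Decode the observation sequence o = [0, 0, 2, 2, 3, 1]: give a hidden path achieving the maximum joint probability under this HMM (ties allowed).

path = [0, 2, 2, 2, 0, 1]

t=0: δ = [7.812e-02, 6.250e-02, 4.688e-02]  (obs o_0=0)
t=1: δ = [3.906e-03, 4.883e-03, 1.099e-02]  ψ = [1, 0, 0]  (obs o_1=0)
t=2: δ = [1.373e-03, 1.717e-04, 1.545e-03]  ψ = [2, 2, 2]  (obs o_2=2)
t=3: δ = [1.931e-04, 4.292e-05, 2.173e-04]  ψ = [2, 0, 2]  (obs o_3=2)
t=4: δ = [5.431e-05, 6.035e-06, 1.018e-05]  ψ = [2, 0, 2]  (obs o_4=3)
t=5: δ = [2.546e-06, 6.789e-06, 2.546e-06]  ψ = [0, 0, 0]  (obs o_5=1)
backtrack: best end state = 1; path = [0, 2, 2, 2, 0, 1]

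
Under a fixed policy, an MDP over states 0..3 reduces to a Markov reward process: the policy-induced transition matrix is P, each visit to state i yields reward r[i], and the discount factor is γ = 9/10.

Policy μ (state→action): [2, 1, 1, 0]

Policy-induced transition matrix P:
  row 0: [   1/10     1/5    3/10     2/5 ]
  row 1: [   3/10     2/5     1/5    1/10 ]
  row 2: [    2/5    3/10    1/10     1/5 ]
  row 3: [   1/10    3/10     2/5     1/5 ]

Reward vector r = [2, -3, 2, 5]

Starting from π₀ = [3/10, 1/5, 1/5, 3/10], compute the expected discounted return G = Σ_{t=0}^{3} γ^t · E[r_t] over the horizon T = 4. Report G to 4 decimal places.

t=0: π = [0.3000, 0.2000, 0.2000, 0.3000], E[r] = 1.9000, γ^t·E[r] = 1.900000, running G = 1.900000
t=1: π = [0.2000, 0.2900, 0.2700, 0.2400], E[r] = 1.2700, γ^t·E[r] = 1.143000, running G = 3.043000
t=2: π = [0.2390, 0.3090, 0.2410, 0.2110], E[r] = 1.0880, γ^t·E[r] = 0.881280, running G = 3.924280
t=3: π = [0.2341, 0.3070, 0.2420, 0.2169], E[r] = 1.1157, γ^t·E[r] = 0.813345, running G = 4.737625

G = 4.7376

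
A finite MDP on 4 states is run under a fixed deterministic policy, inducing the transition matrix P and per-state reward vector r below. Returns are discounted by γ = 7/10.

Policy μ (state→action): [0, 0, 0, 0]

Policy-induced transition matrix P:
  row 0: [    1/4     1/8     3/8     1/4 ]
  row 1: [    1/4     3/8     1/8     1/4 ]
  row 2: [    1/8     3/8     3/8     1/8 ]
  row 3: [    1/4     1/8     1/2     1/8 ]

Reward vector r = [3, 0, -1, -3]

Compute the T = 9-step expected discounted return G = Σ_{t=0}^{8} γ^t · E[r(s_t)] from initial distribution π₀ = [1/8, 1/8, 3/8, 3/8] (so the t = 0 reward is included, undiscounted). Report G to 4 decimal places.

G = -1.6952

t=0: π = [0.1250, 0.1250, 0.3750, 0.3750], E[r] = -1.1250, γ^t·E[r] = -1.125000, running G = -1.125000
t=1: π = [0.2031, 0.2500, 0.3906, 0.1563], E[r] = -0.2500, γ^t·E[r] = -0.175000, running G = -1.300000
t=2: π = [0.2012, 0.2852, 0.3320, 0.1816], E[r] = -0.2734, γ^t·E[r] = -0.133984, running G = -1.433984
t=3: π = [0.2085, 0.2793, 0.3264, 0.1858], E[r] = -0.2583, γ^t·E[r] = -0.088597, running G = -1.522582
t=4: π = [0.2092, 0.2764, 0.3284, 0.1860], E[r] = -0.2587, γ^t·E[r] = -0.062121, running G = -1.584702
t=5: π = [0.2090, 0.2762, 0.3291, 0.1857], E[r] = -0.2594, γ^t·E[r] = -0.043597, running G = -1.628299
t=6: π = [0.2089, 0.2763, 0.3292, 0.1856], E[r] = -0.2595, γ^t·E[r] = -0.030533, running G = -1.658832
t=7: π = [0.2089, 0.2764, 0.3291, 0.1856], E[r] = -0.2595, γ^t·E[r] = -0.021371, running G = -1.680203
t=8: π = [0.2089, 0.2764, 0.3291, 0.1857], E[r] = -0.2595, γ^t·E[r] = -0.014959, running G = -1.695163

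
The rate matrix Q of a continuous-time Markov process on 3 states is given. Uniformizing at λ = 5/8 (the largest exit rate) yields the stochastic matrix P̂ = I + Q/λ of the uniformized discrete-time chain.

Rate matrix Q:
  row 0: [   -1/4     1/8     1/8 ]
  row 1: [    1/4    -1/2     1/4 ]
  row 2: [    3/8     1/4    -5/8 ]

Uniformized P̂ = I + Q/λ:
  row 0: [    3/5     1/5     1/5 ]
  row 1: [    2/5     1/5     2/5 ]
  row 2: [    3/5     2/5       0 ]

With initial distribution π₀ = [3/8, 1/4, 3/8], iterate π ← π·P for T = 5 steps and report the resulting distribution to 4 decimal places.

π = [0.5519, 0.2416, 0.2065]

t=0: π = [0.3750, 0.2500, 0.3750]
t=1: π = [0.5500, 0.2750, 0.1750]
t=2: π = [0.5450, 0.2350, 0.2200]
t=3: π = [0.5530, 0.2440, 0.2030]
t=4: π = [0.5512, 0.2406, 0.2082]
t=5: π = [0.5519, 0.2416, 0.2065]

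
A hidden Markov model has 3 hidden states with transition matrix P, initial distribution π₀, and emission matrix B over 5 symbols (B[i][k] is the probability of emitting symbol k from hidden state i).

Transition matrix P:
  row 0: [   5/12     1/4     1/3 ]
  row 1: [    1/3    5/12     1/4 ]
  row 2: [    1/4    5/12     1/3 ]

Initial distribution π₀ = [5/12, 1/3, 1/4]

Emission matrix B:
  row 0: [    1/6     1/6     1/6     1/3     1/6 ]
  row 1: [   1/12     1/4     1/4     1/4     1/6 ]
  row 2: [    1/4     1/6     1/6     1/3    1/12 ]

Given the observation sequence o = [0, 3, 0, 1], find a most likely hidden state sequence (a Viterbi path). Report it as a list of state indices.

path = [0, 0, 2, 1]

t=0: δ = [6.944e-02, 2.778e-02, 6.250e-02]  (obs o_0=0)
t=1: δ = [9.645e-03, 6.510e-03, 7.716e-03]  ψ = [0, 2, 0]  (obs o_1=3)
t=2: δ = [6.698e-04, 2.679e-04, 8.038e-04]  ψ = [0, 2, 0]  (obs o_2=0)
t=3: δ = [4.651e-05, 8.372e-05, 4.465e-05]  ψ = [0, 2, 2]  (obs o_3=1)
backtrack: best end state = 1; path = [0, 0, 2, 1]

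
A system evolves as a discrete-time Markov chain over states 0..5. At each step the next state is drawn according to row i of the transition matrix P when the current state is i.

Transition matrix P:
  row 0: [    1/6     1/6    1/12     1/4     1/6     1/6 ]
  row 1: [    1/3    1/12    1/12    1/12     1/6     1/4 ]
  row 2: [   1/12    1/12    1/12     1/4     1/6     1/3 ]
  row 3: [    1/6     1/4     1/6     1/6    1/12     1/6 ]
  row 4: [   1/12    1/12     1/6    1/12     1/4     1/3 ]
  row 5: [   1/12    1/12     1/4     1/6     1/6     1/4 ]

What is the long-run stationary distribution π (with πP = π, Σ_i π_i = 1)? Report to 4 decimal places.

Balance equations π_j = Σ_i π_i·P[i][j]:
  π_0 = 1/6·π_0 + 1/3·π_1 + 1/12·π_2 + 1/6·π_3 + 1/12·π_4 + 1/12·π_5
  π_1 = 1/6·π_0 + 1/12·π_1 + 1/12·π_2 + 1/4·π_3 + 1/12·π_4 + 1/12·π_5
  π_2 = 1/12·π_0 + 1/12·π_1 + 1/12·π_2 + 1/6·π_3 + 1/6·π_4 + 1/4·π_5
  π_3 = 1/4·π_0 + 1/12·π_1 + 1/4·π_2 + 1/6·π_3 + 1/12·π_4 + 1/6·π_5
  π_4 = 1/6·π_0 + 1/6·π_1 + 1/6·π_2 + 1/12·π_3 + 1/4·π_4 + 1/6·π_5
  normalize: π_0 + π_1 + π_2 + π_3 + π_4 + π_5 = 1
Solving the linear system gives exactly π = [16717/119774, 29413/239548, 18323/119774, 39987/239548, 39919/239548, 60149/239548].

π = [0.1396, 0.1228, 0.1530, 0.1669, 0.1666, 0.2511]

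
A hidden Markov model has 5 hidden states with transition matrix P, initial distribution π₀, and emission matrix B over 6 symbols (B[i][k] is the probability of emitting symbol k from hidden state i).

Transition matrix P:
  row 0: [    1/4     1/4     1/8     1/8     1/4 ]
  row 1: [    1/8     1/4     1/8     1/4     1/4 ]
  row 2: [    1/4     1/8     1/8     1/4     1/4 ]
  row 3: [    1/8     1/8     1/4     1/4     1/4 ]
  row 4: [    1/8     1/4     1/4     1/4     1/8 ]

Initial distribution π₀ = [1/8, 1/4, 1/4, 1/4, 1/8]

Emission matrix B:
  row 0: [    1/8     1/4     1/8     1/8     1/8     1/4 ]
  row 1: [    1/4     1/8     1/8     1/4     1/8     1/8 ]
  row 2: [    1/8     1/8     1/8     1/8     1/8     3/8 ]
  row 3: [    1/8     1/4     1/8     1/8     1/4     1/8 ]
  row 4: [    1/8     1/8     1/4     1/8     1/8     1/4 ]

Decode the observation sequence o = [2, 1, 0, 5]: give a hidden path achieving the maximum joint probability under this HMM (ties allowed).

t=0: δ = [1.562e-02, 3.125e-02, 3.125e-02, 3.125e-02, 3.125e-02]  (obs o_0=2)
t=1: δ = [1.953e-03, 9.766e-04, 9.766e-04, 1.953e-03, 9.766e-04]  ψ = [2, 1, 3, 1, 1]  (obs o_1=1)
t=2: δ = [6.104e-05, 1.221e-04, 6.104e-05, 6.104e-05, 6.104e-05]  ψ = [0, 0, 3, 3, 0]  (obs o_2=0)
t=3: δ = [3.815e-06, 3.815e-06, 5.722e-06, 3.815e-06, 7.629e-06]  ψ = [0, 1, 1, 1, 1]  (obs o_3=5)
backtrack: best end state = 4; path = [2, 0, 1, 4]

path = [2, 0, 1, 4]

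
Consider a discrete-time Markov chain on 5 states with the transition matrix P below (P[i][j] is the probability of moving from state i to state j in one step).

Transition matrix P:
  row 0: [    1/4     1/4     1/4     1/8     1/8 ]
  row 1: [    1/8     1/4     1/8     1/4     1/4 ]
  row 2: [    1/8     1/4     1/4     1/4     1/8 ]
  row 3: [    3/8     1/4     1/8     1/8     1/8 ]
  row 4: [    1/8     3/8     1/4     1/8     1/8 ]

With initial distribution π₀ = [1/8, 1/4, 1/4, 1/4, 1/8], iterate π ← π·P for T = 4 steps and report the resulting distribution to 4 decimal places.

π = [0.1951, 0.2698, 0.1934, 0.1829, 0.1587]

t=0: π = [0.1250, 0.2500, 0.2500, 0.2500, 0.1250]
t=1: π = [0.2031, 0.2656, 0.1875, 0.1875, 0.1563]
t=2: π = [0.1973, 0.2695, 0.1934, 0.1816, 0.1582]
t=3: π = [0.1951, 0.2698, 0.1936, 0.1829, 0.1587]
t=4: π = [0.1951, 0.2698, 0.1934, 0.1829, 0.1587]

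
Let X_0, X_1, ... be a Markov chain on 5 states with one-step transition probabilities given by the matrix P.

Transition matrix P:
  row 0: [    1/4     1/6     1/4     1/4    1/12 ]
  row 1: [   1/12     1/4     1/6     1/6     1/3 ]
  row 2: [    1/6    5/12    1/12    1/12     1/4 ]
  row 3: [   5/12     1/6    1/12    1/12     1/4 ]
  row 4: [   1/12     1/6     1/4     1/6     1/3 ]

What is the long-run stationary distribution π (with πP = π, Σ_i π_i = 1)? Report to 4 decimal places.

Balance equations π_j = Σ_i π_i·P[i][j]:
  π_0 = 1/4·π_0 + 1/12·π_1 + 1/6·π_2 + 5/12·π_3 + 1/12·π_4
  π_1 = 1/6·π_0 + 1/4·π_1 + 5/12·π_2 + 1/6·π_3 + 1/6·π_4
  π_2 = 1/4·π_0 + 1/6·π_1 + 1/12·π_2 + 1/12·π_3 + 1/4·π_4
  π_3 = 1/4·π_0 + 1/6·π_1 + 1/12·π_2 + 1/12·π_3 + 1/6·π_4
  normalize: π_0 + π_1 + π_2 + π_3 + π_4 = 1
Solving the linear system gives exactly π = [195/1088, 125/544, 287/1632, 503/3264, 71/272].

π = [0.1792, 0.2298, 0.1759, 0.1541, 0.2610]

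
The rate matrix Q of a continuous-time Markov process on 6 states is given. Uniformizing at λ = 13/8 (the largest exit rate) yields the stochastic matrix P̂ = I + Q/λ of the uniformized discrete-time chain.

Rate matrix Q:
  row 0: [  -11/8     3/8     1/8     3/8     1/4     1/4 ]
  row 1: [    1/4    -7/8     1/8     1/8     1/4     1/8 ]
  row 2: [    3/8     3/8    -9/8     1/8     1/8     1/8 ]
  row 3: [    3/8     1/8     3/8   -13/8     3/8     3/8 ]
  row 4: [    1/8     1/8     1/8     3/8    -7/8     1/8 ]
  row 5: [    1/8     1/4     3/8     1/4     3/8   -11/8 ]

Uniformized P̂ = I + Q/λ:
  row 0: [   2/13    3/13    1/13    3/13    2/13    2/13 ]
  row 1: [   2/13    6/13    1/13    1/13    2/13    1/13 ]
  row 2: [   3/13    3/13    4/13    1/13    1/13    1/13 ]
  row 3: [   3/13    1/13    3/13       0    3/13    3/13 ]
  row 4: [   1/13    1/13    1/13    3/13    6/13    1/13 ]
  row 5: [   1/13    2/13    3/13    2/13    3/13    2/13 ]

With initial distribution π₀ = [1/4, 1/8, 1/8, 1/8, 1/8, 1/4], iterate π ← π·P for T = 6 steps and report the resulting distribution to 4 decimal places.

π = [0.1487, 0.2147, 0.1505, 0.1344, 0.2335, 0.1181]

t=0: π = [0.2500, 0.1250, 0.1250, 0.1250, 0.1250, 0.2500]
t=1: π = [0.1442, 0.2019, 0.1635, 0.1442, 0.2115, 0.1346]
t=2: π = [0.1509, 0.2123, 0.1575, 0.1309, 0.2278, 0.1206]
t=3: π = [0.1492, 0.2153, 0.1520, 0.1344, 0.2312, 0.1179]
t=4: π = [0.1490, 0.2151, 0.1508, 0.1342, 0.2327, 0.1182]
t=5: π = [0.1488, 0.2149, 0.1505, 0.1344, 0.2333, 0.1181]
t=6: π = [0.1487, 0.2147, 0.1505, 0.1344, 0.2335, 0.1181]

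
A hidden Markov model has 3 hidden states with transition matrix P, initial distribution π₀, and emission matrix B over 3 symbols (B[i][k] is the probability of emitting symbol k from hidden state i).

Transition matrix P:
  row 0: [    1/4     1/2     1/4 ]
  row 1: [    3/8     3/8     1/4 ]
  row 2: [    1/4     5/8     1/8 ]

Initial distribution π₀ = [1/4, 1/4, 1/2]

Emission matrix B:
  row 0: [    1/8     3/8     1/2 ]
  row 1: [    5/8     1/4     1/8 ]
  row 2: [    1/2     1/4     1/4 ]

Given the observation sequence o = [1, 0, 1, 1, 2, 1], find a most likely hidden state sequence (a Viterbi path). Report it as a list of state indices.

path = [2, 1, 0, 1, 0, 1]

t=0: δ = [9.375e-02, 6.250e-02, 1.250e-01]  (obs o_0=1)
t=1: δ = [3.906e-03, 4.883e-02, 1.172e-02]  ψ = [2, 2, 0]  (obs o_1=0)
t=2: δ = [6.866e-03, 4.578e-03, 3.052e-03]  ψ = [1, 1, 1]  (obs o_2=1)
t=3: δ = [6.437e-04, 8.583e-04, 4.292e-04]  ψ = [0, 0, 0]  (obs o_3=1)
t=4: δ = [1.609e-04, 4.023e-05, 5.364e-05]  ψ = [1, 0, 1]  (obs o_4=2)
t=5: δ = [1.509e-05, 2.012e-05, 1.006e-05]  ψ = [0, 0, 0]  (obs o_5=1)
backtrack: best end state = 1; path = [2, 1, 0, 1, 0, 1]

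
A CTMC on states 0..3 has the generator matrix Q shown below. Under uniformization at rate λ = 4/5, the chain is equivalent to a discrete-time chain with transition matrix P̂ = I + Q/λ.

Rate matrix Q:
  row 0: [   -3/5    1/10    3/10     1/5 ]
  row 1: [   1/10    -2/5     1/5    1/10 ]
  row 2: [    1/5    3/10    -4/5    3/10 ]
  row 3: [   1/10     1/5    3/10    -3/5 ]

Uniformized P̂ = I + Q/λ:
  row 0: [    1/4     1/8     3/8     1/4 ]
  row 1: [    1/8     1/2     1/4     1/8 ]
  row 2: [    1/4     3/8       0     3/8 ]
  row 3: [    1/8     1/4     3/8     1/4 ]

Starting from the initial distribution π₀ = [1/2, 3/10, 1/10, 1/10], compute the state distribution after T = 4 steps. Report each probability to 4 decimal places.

t=0: π = [0.5000, 0.3000, 0.1000, 0.1000]
t=1: π = [0.2000, 0.2750, 0.3000, 0.2250]
t=2: π = [0.1875, 0.3313, 0.2281, 0.2531]
t=3: π = [0.1770, 0.3379, 0.2480, 0.2371]
t=4: π = [0.1781, 0.3434, 0.2397, 0.2388]

π = [0.1781, 0.3434, 0.2397, 0.2388]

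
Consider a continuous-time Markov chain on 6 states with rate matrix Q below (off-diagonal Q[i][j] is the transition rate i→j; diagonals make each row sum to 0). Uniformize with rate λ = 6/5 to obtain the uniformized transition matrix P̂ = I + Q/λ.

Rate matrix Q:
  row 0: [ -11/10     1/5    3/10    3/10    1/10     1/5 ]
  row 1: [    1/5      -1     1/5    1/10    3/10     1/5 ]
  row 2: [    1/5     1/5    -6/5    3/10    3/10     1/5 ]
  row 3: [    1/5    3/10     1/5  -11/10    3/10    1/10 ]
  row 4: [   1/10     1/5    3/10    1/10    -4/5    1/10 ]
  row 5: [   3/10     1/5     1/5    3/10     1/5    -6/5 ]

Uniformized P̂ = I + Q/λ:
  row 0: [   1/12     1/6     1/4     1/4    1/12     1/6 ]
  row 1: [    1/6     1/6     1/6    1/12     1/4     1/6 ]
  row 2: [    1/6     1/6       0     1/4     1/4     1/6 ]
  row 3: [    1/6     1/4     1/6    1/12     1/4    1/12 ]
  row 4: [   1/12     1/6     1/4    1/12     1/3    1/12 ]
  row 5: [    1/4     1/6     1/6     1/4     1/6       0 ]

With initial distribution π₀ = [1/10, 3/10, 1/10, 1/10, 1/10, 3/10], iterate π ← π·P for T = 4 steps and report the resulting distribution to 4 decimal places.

t=0: π = [0.1000, 0.3000, 0.1000, 0.1000, 0.1000, 0.3000]
t=1: π = [0.1750, 0.1750, 0.1667, 0.1667, 0.2167, 0.1000]
t=2: π = [0.1424, 0.1806, 0.1715, 0.1569, 0.2306, 0.1181]
t=3: π = [0.1454, 0.1797, 0.1692, 0.1553, 0.2356, 0.1147]
t=4: π = [0.1445, 0.1796, 0.1702, 0.1549, 0.2358, 0.1150]

π = [0.1445, 0.1796, 0.1702, 0.1549, 0.2358, 0.1150]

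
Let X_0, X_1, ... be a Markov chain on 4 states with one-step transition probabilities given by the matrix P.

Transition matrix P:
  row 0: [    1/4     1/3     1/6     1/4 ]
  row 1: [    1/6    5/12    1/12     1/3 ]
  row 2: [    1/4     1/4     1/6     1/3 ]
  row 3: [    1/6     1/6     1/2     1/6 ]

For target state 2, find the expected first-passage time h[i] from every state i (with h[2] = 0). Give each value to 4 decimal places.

First-step conditioning: h[2] = 0; for i ≠ 2, h[i] = 1 + Σ_k P[i][k]·h[k].
  h[0] = 1 + 1/4·h[0] + 1/3·h[1] + 1/4·h[3]
  h[1] = 1 + 1/6·h[0] + 5/12·h[1] + 1/3·h[3]
  h[3] = 1 + 1/6·h[0] + 1/6·h[1] + 1/6·h[3]
Solving the 3×3 linear system over states ≠ 2 gives exactly h = [435/98, 33/7, 0, 297/98] (h[2] = 0 is the target).

h = [4.4388, 4.7143, 0.0000, 3.0306]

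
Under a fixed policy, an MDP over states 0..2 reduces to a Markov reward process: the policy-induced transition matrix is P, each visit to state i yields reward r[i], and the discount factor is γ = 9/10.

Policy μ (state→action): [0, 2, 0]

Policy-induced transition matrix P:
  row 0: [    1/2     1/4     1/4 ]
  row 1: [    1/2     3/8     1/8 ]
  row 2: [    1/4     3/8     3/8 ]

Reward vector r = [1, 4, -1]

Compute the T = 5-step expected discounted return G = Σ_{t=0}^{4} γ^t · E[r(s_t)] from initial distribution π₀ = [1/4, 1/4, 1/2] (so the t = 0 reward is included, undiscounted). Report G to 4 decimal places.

t=0: π = [0.2500, 0.2500, 0.5000], E[r] = 0.7500, γ^t·E[r] = 0.750000, running G = 0.750000
t=1: π = [0.3750, 0.3438, 0.2813], E[r] = 1.4688, γ^t·E[r] = 1.321875, running G = 2.071875
t=2: π = [0.4297, 0.3281, 0.2422], E[r] = 1.5000, γ^t·E[r] = 1.215000, running G = 3.286875
t=3: π = [0.4395, 0.3213, 0.2393], E[r] = 1.4854, γ^t·E[r] = 1.082821, running G = 4.369696
t=4: π = [0.4402, 0.3201, 0.2397], E[r] = 1.4807, γ^t·E[r] = 0.971496, running G = 5.341192

G = 5.3412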